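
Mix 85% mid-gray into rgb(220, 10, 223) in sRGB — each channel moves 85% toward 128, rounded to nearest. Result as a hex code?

#8e6e8e

Per channel, c → c + 0.85(128 − c):
  R: 220 − 78.2 = 141.8 → 142
  G: 10 + 100.3 = 110.3 → 110
  B: 223 + 0.85×(128−223) = 223 − 80.75 = 142.25 → 142
rgb(142, 110, 142) = #8e6e8e.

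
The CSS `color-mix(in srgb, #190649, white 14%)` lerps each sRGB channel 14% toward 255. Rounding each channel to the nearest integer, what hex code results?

#392962

#190649 is rgb(25, 6, 73).
Per channel, c → c + 0.14(255 − c):
  R: 25 + 32.2 = 57.2 → 57
  G: 6 + 0.14×(255−6) = 6 + 34.86 = 40.86 → 41
  B: 73 + 0.14×(255−73) = 73 + 25.48 = 98.48 → 98
rgb(57, 41, 98) = #392962.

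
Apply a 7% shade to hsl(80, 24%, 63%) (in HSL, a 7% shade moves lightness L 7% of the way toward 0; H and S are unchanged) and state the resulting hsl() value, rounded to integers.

hsl(80, 24%, 59%)

L moves 7% from 63 toward 0: 63 − 4.41 = 58.59 → 59.
H and S are unchanged.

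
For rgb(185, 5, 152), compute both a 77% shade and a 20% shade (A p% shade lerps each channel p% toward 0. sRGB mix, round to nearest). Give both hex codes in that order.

#2b0123, #94047a

77% shade:
  R: 185 + 0.77×(0−185) = 185 − 142.45 = 42.55 → 43
  G: 5 − 3.85 = 1.15 → 1
  B: 152 + 0.77×(0−152) = 152 − 117.04 = 34.96 → 35
  → #2b0123
20% shade:
  R: 185 + 0.2×(0−185) = 185 − 37 = 148 → 148
  G: 5 + 0.2×(0−5) = 5 − 1 = 4 → 4
  B: 152 + 0.2×(0−152) = 152 − 30.4 = 121.6 → 122
  → #94047a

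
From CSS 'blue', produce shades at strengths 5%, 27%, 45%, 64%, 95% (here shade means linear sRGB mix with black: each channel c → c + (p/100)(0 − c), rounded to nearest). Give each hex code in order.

#0000f2, #0000ba, #00008c, #00005c, #00000d

CSS blue is rgb(0, 0, 255).
5%: (0→0, 0→0, 255 − 12.75 = 242.25→242) → #0000f2
27%: (0→0, 0→0, 255 − 68.85 = 186.15→186) → #0000ba
45%: (0→0, 0→0, 255 − 114.75 = 140.25→140) → #00008c
64%: (0→0, 0→0, 255 − 163.2 = 91.8→92) → #00005c
95%: (0→0, 0→0, 255 − 242.25 = 12.75→13) → #00000d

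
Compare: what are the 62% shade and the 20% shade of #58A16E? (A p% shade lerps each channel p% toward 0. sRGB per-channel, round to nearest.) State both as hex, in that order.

#213D2A, #468158

#58A16E is rgb(88, 161, 110).
62% shade:
  R: 88 + 0.62×(0−88) = 88 − 54.56 = 33.44 → 33
  G: 161 − 99.82 = 61.18 → 61
  B: 110 + 0.62×(0−110) = 110 − 68.2 = 41.8 → 42
  → #213D2A
20% shade:
  R: 88 + 0.2×(0−88) = 88 − 17.6 = 70.4 → 70
  G: 161 + 0.2×(0−161) = 161 − 32.2 = 128.8 → 129
  B: 110 − 22 = 88 → 88
  → #468158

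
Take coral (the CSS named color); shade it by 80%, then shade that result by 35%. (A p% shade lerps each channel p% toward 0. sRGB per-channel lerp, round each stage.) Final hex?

CSS coral is rgb(255, 127, 80).
Lerp each channel 80% toward 0:
  R: 255 − 204 = 51 → 51
  G: 127 − 101.6 = 25.4 → 25
  B: 80 + 0.8×(0−80) = 80 − 64 = 16 → 16
After the shade: rgb(51, 25, 16) = #331910.
Per channel, c → c + 0.35(0 − c):
  R: 51 + 0.35×(0−51) = 51 − 17.85 = 33.15 → 33
  G: 25 + 0.35×(0−25) = 25 − 8.75 = 16.25 → 16
  B: 16 + 0.35×(0−16) = 16 − 5.6 = 10.4 → 10
rgb(33, 16, 10) = #21100A.

#21100A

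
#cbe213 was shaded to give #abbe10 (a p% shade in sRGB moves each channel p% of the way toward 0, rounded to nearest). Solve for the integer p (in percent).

#cbe213 is rgb(203, 226, 19); #abbe10 is rgb(171, 190, 16).
On the G channel (widest range): 190 ≈ 226 + (p/100)(0 − 226), so p ≈ 100×(190 − 226)/(0 − 226) = -3600/-226 = 15.93.
p = 16 reproduces all three channels after rounding.

16%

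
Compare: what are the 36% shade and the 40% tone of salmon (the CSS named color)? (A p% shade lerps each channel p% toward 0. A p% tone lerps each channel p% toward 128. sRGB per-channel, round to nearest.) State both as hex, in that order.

#a05249, #c98078

CSS salmon is rgb(250, 128, 114).
36% shade:
  R: 250 + 0.36×(0−250) = 250 − 90 = 160 → 160
  G: 128 + 0.36×(0−128) = 128 − 46.08 = 81.92 → 82
  B: 114 + 0.36×(0−114) = 114 − 41.04 = 72.96 → 73
  → #a05249
40% tone:
  R: 250 + 0.4×(128−250) = 250 − 48.8 = 201.2 → 201
  G: 128 + 0.4×(128−128) = 128 + 0 = 128 → 128
  B: 114 + 0.4×(128−114) = 114 + 5.6 = 119.6 → 120
  → #c98078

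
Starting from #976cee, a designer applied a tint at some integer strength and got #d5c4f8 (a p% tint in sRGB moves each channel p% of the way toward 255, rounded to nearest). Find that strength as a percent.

#976cee is rgb(151, 108, 238); #d5c4f8 is rgb(213, 196, 248).
On the G channel (widest range): 196 ≈ 108 + (p/100)(255 − 108), so p ≈ 100×(196 − 108)/(255 − 108) = 8800/147 = 59.86.
p = 60 reproduces all three channels after rounding.

60%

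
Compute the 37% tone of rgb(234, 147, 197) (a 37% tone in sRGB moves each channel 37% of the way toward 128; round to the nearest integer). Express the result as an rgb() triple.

rgb(195, 140, 171)

Lerp each channel 37% toward 128:
  R: 234 + 0.37×(128−234) = 234 − 39.22 = 194.78 → 195
  G: 147 − 7.03 = 139.97 → 140
  B: 197 + 0.37×(128−197) = 197 − 25.53 = 171.47 → 171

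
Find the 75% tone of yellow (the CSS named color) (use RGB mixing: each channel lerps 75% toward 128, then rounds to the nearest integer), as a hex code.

CSS yellow is rgb(255, 255, 0).
Per channel, c → c + 0.75(128 − c):
  R: 255 − 95.25 = 159.75 → 160
  G: 255 + 0.75×(128−255) = 255 − 95.25 = 159.75 → 160
  B: 0 + 96 = 96 → 96
rgb(160, 160, 96) = #A0A060.

#A0A060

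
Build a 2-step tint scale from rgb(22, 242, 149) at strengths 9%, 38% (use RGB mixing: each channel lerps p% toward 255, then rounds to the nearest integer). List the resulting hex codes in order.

9%: (22 + 20.97 = 42.97→43, 242 + 1.17 = 243.17→243, 149 + 9.54 = 158.54→159) → #2bf39f
38%: (22 + 88.54 = 110.54→111, 242 + 4.94 = 246.94→247, 149 + 40.28 = 189.28→189) → #6ff7bd

#2bf39f, #6ff7bd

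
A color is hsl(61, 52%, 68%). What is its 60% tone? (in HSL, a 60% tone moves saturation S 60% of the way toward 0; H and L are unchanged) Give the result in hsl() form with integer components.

S moves 60% from 52 toward 0: 52 − 31.2 = 20.8 → 21.
H and L are unchanged.

hsl(61, 21%, 68%)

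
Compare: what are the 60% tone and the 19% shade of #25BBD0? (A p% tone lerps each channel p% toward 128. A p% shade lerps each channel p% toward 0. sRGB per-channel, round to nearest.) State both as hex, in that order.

#25BBD0 is rgb(37, 187, 208).
60% tone:
  R: 37 + 0.6×(128−37) = 37 + 54.6 = 91.6 → 92
  G: 187 + 0.6×(128−187) = 187 − 35.4 = 151.6 → 152
  B: 208 − 48 = 160 → 160
  → #5C98A0
19% shade:
  R: 37 − 7.03 = 29.97 → 30
  G: 187 + 0.19×(0−187) = 187 − 35.53 = 151.47 → 151
  B: 208 + 0.19×(0−208) = 208 − 39.52 = 168.48 → 168
  → #1E97A8

#5C98A0, #1E97A8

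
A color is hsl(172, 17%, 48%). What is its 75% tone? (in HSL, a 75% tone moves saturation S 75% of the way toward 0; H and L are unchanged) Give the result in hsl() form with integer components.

hsl(172, 4%, 48%)

S moves 75% from 17 toward 0: 17 − 12.75 = 4.25 → 4.
H and L are unchanged.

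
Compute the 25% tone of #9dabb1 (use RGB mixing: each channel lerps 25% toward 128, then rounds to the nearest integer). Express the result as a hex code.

#96a0a5

#9dabb1 is rgb(157, 171, 177).
Per channel, c → c + 0.25(128 − c):
  R: 157 − 7.25 = 149.75 → 150
  G: 171 + 0.25×(128−171) = 171 − 10.75 = 160.25 → 160
  B: 177 + 0.25×(128−177) = 177 − 12.25 = 164.75 → 165
rgb(150, 160, 165) = #96a0a5.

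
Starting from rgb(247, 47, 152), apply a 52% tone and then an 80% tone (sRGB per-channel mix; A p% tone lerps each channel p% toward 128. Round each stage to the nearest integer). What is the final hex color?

#8B7882

Per channel, c → c + 0.52(128 − c):
  R: 247 + 0.52×(128−247) = 247 − 61.88 = 185.12 → 185
  G: 47 + 0.52×(128−47) = 47 + 42.12 = 89.12 → 89
  B: 152 + 0.52×(128−152) = 152 − 12.48 = 139.52 → 140
After the tone: rgb(185, 89, 140) = #B9598C.
Per channel, c → c + 0.8(128 − c):
  R: 185 + 0.8×(128−185) = 185 − 45.6 = 139.4 → 139
  G: 89 + 0.8×(128−89) = 89 + 31.2 = 120.2 → 120
  B: 140 + 0.8×(128−140) = 140 − 9.6 = 130.4 → 130
rgb(139, 120, 130) = #8B7882.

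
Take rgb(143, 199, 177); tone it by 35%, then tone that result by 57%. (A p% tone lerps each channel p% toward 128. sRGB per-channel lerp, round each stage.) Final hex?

#84948E

A 35% tone moves each channel 35% toward 128:
  R: 143 + 0.35×(128−143) = 143 − 5.25 = 137.75 → 138
  G: 199 − 24.85 = 174.15 → 174
  B: 177 − 17.15 = 159.85 → 160
After the tone: rgb(138, 174, 160) = #8AAEA0.
Per channel, c → c + 0.57(128 − c):
  R: 138 + 0.57×(128−138) = 138 − 5.7 = 132.3 → 132
  G: 174 + 0.57×(128−174) = 174 − 26.22 = 147.78 → 148
  B: 160 − 18.24 = 141.76 → 142
rgb(132, 148, 142) = #84948E.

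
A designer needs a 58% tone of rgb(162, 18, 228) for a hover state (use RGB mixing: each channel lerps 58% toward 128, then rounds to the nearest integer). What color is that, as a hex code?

Lerp each channel 58% toward 128:
  R: 162 − 19.72 = 142.28 → 142
  G: 18 + 63.8 = 81.8 → 82
  B: 228 − 58 = 170 → 170
rgb(142, 82, 170) = #8E52AA.

#8E52AA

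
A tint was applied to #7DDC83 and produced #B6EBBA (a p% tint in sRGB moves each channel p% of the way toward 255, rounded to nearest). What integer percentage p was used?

44%

#7DDC83 is rgb(125, 220, 131); #B6EBBA is rgb(182, 235, 186).
On the R channel (widest range): 182 ≈ 125 + (p/100)(255 − 125), so p ≈ 100×(182 − 125)/(255 − 125) = 5700/130 = 43.85.
p = 44 reproduces all three channels after rounding.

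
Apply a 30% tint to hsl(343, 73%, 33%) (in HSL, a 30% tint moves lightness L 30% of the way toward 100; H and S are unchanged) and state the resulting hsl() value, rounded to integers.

L moves 30% from 33 toward 100: 33 + 20.1 = 53.1 → 53.
H and S are unchanged.

hsl(343, 73%, 53%)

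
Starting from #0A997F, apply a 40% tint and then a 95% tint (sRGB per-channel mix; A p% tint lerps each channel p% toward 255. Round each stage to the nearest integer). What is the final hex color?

#F8FCFB

#0A997F is rgb(10, 153, 127).
A 40% tint moves each channel 40% toward 255:
  R: 10 + 0.4×(255−10) = 10 + 98 = 108 → 108
  G: 153 + 0.4×(255−153) = 153 + 40.8 = 193.8 → 194
  B: 127 + 0.4×(255−127) = 127 + 51.2 = 178.2 → 178
After the tint: rgb(108, 194, 178) = #6CC2B2.
Lerp each channel 95% toward 255:
  R: 108 + 139.65 = 247.65 → 248
  G: 194 + 0.95×(255−194) = 194 + 57.95 = 251.95 → 252
  B: 178 + 73.15 = 251.15 → 251
rgb(248, 252, 251) = #F8FCFB.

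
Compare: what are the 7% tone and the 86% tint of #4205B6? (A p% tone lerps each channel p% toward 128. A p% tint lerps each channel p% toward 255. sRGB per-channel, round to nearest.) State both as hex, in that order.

#4205B6 is rgb(66, 5, 182).
7% tone:
  R: 66 + 4.34 = 70.34 → 70
  G: 5 + 8.61 = 13.61 → 14
  B: 182 + 0.07×(128−182) = 182 − 3.78 = 178.22 → 178
  → #460EB2
86% tint:
  R: 66 + 0.86×(255−66) = 66 + 162.54 = 228.54 → 229
  G: 5 + 0.86×(255−5) = 5 + 215 = 220 → 220
  B: 182 + 0.86×(255−182) = 182 + 62.78 = 244.78 → 245
  → #E5DCF5

#460EB2, #E5DCF5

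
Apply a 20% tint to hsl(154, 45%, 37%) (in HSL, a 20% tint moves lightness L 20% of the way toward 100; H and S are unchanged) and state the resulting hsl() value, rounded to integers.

hsl(154, 45%, 50%)

L moves 20% from 37 toward 100: 37 + 12.6 = 49.6 → 50.
H and S are unchanged.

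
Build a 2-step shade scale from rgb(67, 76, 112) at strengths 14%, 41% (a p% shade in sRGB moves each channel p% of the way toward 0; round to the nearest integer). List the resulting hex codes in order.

#3a4160, #282d42

14%: (67 − 9.38 = 57.62→58, 76 − 10.64 = 65.36→65, 112 − 15.68 = 96.32→96) → #3a4160
41%: (67 − 27.47 = 39.53→40, 76 − 31.16 = 44.84→45, 112 − 45.92 = 66.08→66) → #282d42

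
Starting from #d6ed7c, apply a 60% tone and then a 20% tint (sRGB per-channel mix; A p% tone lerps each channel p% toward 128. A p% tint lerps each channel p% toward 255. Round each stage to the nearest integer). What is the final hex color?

#d6ed7c is rgb(214, 237, 124).
Per channel, c → c + 0.6(128 − c):
  R: 214 − 51.6 = 162.4 → 162
  G: 237 + 0.6×(128−237) = 237 − 65.4 = 171.6 → 172
  B: 124 + 2.4 = 126.4 → 126
After the tone: rgb(162, 172, 126) = #a2ac7e.
A 20% tint moves each channel 20% toward 255:
  R: 162 + 0.2×(255−162) = 162 + 18.6 = 180.6 → 181
  G: 172 + 16.6 = 188.6 → 189
  B: 126 + 25.8 = 151.8 → 152
rgb(181, 189, 152) = #b5bd98.

#b5bd98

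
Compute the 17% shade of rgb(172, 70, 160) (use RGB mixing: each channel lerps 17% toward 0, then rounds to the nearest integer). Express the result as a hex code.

A 17% shade moves each channel 17% toward 0:
  R: 172 − 29.24 = 142.76 → 143
  G: 70 − 11.9 = 58.1 → 58
  B: 160 − 27.2 = 132.8 → 133
rgb(143, 58, 133) = #8f3a85.

#8f3a85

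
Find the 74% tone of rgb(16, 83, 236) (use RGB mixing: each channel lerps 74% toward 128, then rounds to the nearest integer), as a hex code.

#63749c

Lerp each channel 74% toward 128:
  R: 16 + 82.88 = 98.88 → 99
  G: 83 + 0.74×(128−83) = 83 + 33.3 = 116.3 → 116
  B: 236 + 0.74×(128−236) = 236 − 79.92 = 156.08 → 156
rgb(99, 116, 156) = #63749c.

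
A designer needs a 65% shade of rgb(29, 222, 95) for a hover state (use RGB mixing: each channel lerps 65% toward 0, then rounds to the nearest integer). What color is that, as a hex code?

#0a4e21

A 65% shade moves each channel 65% toward 0:
  R: 29 − 18.85 = 10.15 → 10
  G: 222 + 0.65×(0−222) = 222 − 144.3 = 77.7 → 78
  B: 95 − 61.75 = 33.25 → 33
rgb(10, 78, 33) = #0a4e21.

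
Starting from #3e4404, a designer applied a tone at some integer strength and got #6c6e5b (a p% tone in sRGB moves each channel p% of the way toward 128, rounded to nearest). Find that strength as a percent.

#3e4404 is rgb(62, 68, 4); #6c6e5b is rgb(108, 110, 91).
On the B channel (widest range): 91 ≈ 4 + (p/100)(128 − 4), so p ≈ 100×(91 − 4)/(128 − 4) = 8700/124 = 70.16.
p = 70 reproduces all three channels after rounding.

70%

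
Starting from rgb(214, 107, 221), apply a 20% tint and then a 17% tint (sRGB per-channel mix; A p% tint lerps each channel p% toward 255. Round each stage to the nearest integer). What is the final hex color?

#e49de9

A 20% tint moves each channel 20% toward 255:
  R: 214 + 8.2 = 222.2 → 222
  G: 107 + 29.6 = 136.6 → 137
  B: 221 + 0.2×(255−221) = 221 + 6.8 = 227.8 → 228
After the tint: rgb(222, 137, 228) = #de89e4.
A 17% tint moves each channel 17% toward 255:
  R: 222 + 5.61 = 227.61 → 228
  G: 137 + 0.17×(255−137) = 137 + 20.06 = 157.06 → 157
  B: 228 + 0.17×(255−228) = 228 + 4.59 = 232.59 → 233
rgb(228, 157, 233) = #e49de9.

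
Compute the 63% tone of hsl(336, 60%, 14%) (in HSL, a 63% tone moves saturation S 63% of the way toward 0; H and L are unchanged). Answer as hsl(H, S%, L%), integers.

hsl(336, 22%, 14%)

S moves 63% from 60 toward 0: 60 − 37.8 = 22.2 → 22.
H and L are unchanged.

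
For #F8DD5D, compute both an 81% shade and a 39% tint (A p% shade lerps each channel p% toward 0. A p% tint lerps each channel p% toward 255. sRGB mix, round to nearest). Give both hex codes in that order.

#F8DD5D is rgb(248, 221, 93).
81% shade:
  R: 248 − 200.88 = 47.12 → 47
  G: 221 − 179.01 = 41.99 → 42
  B: 93 − 75.33 = 17.67 → 18
  → #2F2A12
39% tint:
  R: 248 + 0.39×(255−248) = 248 + 2.73 = 250.73 → 251
  G: 221 + 13.26 = 234.26 → 234
  B: 93 + 0.39×(255−93) = 93 + 63.18 = 156.18 → 156
  → #FBEA9C

#2F2A12, #FBEA9C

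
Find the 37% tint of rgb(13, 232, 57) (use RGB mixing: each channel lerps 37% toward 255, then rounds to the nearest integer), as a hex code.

#67F182

Per channel, c → c + 0.37(255 − c):
  R: 13 + 0.37×(255−13) = 13 + 89.54 = 102.54 → 103
  G: 232 + 0.37×(255−232) = 232 + 8.51 = 240.51 → 241
  B: 57 + 73.26 = 130.26 → 130
rgb(103, 241, 130) = #67F182.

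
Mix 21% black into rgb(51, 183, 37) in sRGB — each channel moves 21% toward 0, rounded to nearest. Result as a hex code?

#28911D

A 21% shade moves each channel 21% toward 0:
  R: 51 − 10.71 = 40.29 → 40
  G: 183 − 38.43 = 144.57 → 145
  B: 37 − 7.77 = 29.23 → 29
rgb(40, 145, 29) = #28911D.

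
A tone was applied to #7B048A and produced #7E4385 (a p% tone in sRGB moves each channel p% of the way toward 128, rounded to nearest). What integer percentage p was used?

#7B048A is rgb(123, 4, 138); #7E4385 is rgb(126, 67, 133).
On the G channel (widest range): 67 ≈ 4 + (p/100)(128 − 4), so p ≈ 100×(67 − 4)/(128 − 4) = 6300/124 = 50.81.
p = 51 reproduces all three channels after rounding.

51%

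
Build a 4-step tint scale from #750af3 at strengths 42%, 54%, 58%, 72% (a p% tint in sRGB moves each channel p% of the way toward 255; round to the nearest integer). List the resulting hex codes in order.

#af71f8, #c08ef9, #c598fa, #d8bafc

#750af3 is rgb(117, 10, 243).
42%: (117 + 57.96 = 174.96→175, 10 + 102.9 = 112.9→113, 243 + 5.04 = 248.04→248) → #af71f8
54%: (117 + 74.52 = 191.52→192, 10 + 132.3 = 142.3→142, 243 + 6.48 = 249.48→249) → #c08ef9
58%: (117 + 80.04 = 197.04→197, 10 + 142.1 = 152.1→152, 243 + 6.96 = 249.96→250) → #c598fa
72%: (117 + 99.36 = 216.36→216, 10 + 176.4 = 186.4→186, 243 + 8.64 = 251.64→252) → #d8bafc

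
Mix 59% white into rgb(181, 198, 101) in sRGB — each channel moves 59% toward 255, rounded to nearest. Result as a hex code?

Per channel, c → c + 0.59(255 − c):
  R: 181 + 43.66 = 224.66 → 225
  G: 198 + 33.63 = 231.63 → 232
  B: 101 + 90.86 = 191.86 → 192
rgb(225, 232, 192) = #e1e8c0.

#e1e8c0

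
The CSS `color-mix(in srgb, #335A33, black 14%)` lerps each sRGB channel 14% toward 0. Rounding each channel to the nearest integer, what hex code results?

#2C4D2C

#335A33 is rgb(51, 90, 51).
Lerp each channel 14% toward 0:
  R: 51 − 7.14 = 43.86 → 44
  G: 90 − 12.6 = 77.4 → 77
  B: 51 + 0.14×(0−51) = 51 − 7.14 = 43.86 → 44
rgb(44, 77, 44) = #2C4D2C.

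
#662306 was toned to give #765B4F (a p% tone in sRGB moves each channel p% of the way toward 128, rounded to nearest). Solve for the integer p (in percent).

60%

#662306 is rgb(102, 35, 6); #765B4F is rgb(118, 91, 79).
On the B channel (widest range): 79 ≈ 6 + (p/100)(128 − 6), so p ≈ 100×(79 − 6)/(128 − 6) = 7300/122 = 59.84.
p = 60 reproduces all three channels after rounding.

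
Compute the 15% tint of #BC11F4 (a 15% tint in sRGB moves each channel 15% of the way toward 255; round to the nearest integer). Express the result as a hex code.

#BC11F4 is rgb(188, 17, 244).
Per channel, c → c + 0.15(255 − c):
  R: 188 + 10.05 = 198.05 → 198
  G: 17 + 0.15×(255−17) = 17 + 35.7 = 52.7 → 53
  B: 244 + 0.15×(255−244) = 244 + 1.65 = 245.65 → 246
rgb(198, 53, 246) = #C635F6.

#C635F6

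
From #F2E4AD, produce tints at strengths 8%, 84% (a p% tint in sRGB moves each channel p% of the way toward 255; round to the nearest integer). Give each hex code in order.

#F2E4AD is rgb(242, 228, 173).
8%: (242 + 1.04 = 243.04→243, 228 + 2.16 = 230.16→230, 173 + 6.56 = 179.56→180) → #F3E6B4
84%: (242 + 10.92 = 252.92→253, 228 + 22.68 = 250.68→251, 173 + 68.88 = 241.88→242) → #FDFBF2

#F3E6B4, #FDFBF2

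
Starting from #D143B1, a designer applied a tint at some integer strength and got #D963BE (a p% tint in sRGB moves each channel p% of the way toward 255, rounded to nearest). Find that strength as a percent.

#D143B1 is rgb(209, 67, 177); #D963BE is rgb(217, 99, 190).
On the G channel (widest range): 99 ≈ 67 + (p/100)(255 − 67), so p ≈ 100×(99 − 67)/(255 − 67) = 3200/188 = 17.02.
p = 17 reproduces all three channels after rounding.

17%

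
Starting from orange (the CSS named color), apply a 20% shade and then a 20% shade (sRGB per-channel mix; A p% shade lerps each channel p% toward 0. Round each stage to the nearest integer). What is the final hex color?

CSS orange is rgb(255, 165, 0).
A 20% shade moves each channel 20% toward 0:
  R: 255 + 0.2×(0−255) = 255 − 51 = 204 → 204
  G: 165 + 0.2×(0−165) = 165 − 33 = 132 → 132
  B: 0 + 0.2×(0−0) = 0 + 0 = 0 → 0
After the shade: rgb(204, 132, 0) = #CC8400.
Per channel, c → c + 0.2(0 − c):
  R: 204 + 0.2×(0−204) = 204 − 40.8 = 163.2 → 163
  G: 132 + 0.2×(0−132) = 132 − 26.4 = 105.6 → 106
  B: 0 + 0 = 0 → 0
rgb(163, 106, 0) = #A36A00.

#A36A00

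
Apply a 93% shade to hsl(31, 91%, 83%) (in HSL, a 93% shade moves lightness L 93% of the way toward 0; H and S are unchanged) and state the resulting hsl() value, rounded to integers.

L moves 93% from 83 toward 0: 83 − 77.19 = 5.81 → 6.
H and S are unchanged.

hsl(31, 91%, 6%)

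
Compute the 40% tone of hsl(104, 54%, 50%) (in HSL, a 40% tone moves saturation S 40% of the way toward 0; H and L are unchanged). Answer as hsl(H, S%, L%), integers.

hsl(104, 32%, 50%)

S moves 40% from 54 toward 0: 54 − 21.6 = 32.4 → 32.
H and L are unchanged.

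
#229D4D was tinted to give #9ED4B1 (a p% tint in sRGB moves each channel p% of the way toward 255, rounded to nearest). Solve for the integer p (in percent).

56%

#229D4D is rgb(34, 157, 77); #9ED4B1 is rgb(158, 212, 177).
On the R channel (widest range): 158 ≈ 34 + (p/100)(255 − 34), so p ≈ 100×(158 − 34)/(255 − 34) = 12400/221 = 56.11.
p = 56 reproduces all three channels after rounding.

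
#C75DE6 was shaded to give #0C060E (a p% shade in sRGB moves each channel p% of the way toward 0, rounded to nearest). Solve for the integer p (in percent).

94%

#C75DE6 is rgb(199, 93, 230); #0C060E is rgb(12, 6, 14).
On the B channel (widest range): 14 ≈ 230 + (p/100)(0 − 230), so p ≈ 100×(14 − 230)/(0 − 230) = -21600/-230 = 93.91.
p = 94 reproduces all three channels after rounding.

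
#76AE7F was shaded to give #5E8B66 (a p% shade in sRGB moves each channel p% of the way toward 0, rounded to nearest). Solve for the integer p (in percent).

#76AE7F is rgb(118, 174, 127); #5E8B66 is rgb(94, 139, 102).
On the G channel (widest range): 139 ≈ 174 + (p/100)(0 − 174), so p ≈ 100×(139 − 174)/(0 − 174) = -3500/-174 = 20.11.
p = 20 reproduces all three channels after rounding.

20%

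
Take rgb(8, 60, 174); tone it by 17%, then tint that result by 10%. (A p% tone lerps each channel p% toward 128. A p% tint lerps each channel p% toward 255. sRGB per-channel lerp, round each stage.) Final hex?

#335aaf

Per channel, c → c + 0.17(128 − c):
  R: 8 + 0.17×(128−8) = 8 + 20.4 = 28.4 → 28
  G: 60 + 0.17×(128−60) = 60 + 11.56 = 71.56 → 72
  B: 174 + 0.17×(128−174) = 174 − 7.82 = 166.18 → 166
After the tone: rgb(28, 72, 166) = #1c48a6.
Per channel, c → c + 0.1(255 − c):
  R: 28 + 0.1×(255−28) = 28 + 22.7 = 50.7 → 51
  G: 72 + 0.1×(255−72) = 72 + 18.3 = 90.3 → 90
  B: 166 + 8.9 = 174.9 → 175
rgb(51, 90, 175) = #335aaf.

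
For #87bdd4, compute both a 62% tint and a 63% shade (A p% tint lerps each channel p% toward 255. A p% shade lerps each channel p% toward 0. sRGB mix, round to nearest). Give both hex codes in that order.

#d1e6ef, #32464e

#87bdd4 is rgb(135, 189, 212).
62% tint:
  R: 135 + 0.62×(255−135) = 135 + 74.4 = 209.4 → 209
  G: 189 + 0.62×(255−189) = 189 + 40.92 = 229.92 → 230
  B: 212 + 0.62×(255−212) = 212 + 26.66 = 238.66 → 239
  → #d1e6ef
63% shade:
  R: 135 − 85.05 = 49.95 → 50
  G: 189 + 0.63×(0−189) = 189 − 119.07 = 69.93 → 70
  B: 212 + 0.63×(0−212) = 212 − 133.56 = 78.44 → 78
  → #32464e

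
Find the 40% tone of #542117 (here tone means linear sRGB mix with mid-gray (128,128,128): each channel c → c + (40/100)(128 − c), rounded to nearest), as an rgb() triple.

#542117 is rgb(84, 33, 23).
Per channel, c → c + 0.4(128 − c):
  R: 84 + 17.6 = 101.6 → 102
  G: 33 + 0.4×(128−33) = 33 + 38 = 71 → 71
  B: 23 + 0.4×(128−23) = 23 + 42 = 65 → 65

rgb(102, 71, 65)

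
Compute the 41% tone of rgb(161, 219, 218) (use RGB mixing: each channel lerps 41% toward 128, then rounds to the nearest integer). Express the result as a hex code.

#93B6B5

Per channel, c → c + 0.41(128 − c):
  R: 161 − 13.53 = 147.47 → 147
  G: 219 + 0.41×(128−219) = 219 − 37.31 = 181.69 → 182
  B: 218 + 0.41×(128−218) = 218 − 36.9 = 181.1 → 181
rgb(147, 182, 181) = #93B6B5.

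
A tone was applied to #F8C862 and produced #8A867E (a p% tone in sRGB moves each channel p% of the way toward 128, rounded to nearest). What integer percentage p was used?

#F8C862 is rgb(248, 200, 98); #8A867E is rgb(138, 134, 126).
On the R channel (widest range): 138 ≈ 248 + (p/100)(128 − 248), so p ≈ 100×(138 − 248)/(128 − 248) = -11000/-120 = 91.67.
p = 92 reproduces all three channels after rounding.

92%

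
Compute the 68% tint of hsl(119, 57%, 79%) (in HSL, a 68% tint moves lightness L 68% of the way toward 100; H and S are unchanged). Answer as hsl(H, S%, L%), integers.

hsl(119, 57%, 93%)

L moves 68% from 79 toward 100: 79 + 14.28 = 93.28 → 93.
H and S are unchanged.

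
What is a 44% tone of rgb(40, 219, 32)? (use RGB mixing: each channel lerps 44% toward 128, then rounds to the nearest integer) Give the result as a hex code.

#4fb34a

A 44% tone moves each channel 44% toward 128:
  R: 40 + 0.44×(128−40) = 40 + 38.72 = 78.72 → 79
  G: 219 − 40.04 = 178.96 → 179
  B: 32 + 0.44×(128−32) = 32 + 42.24 = 74.24 → 74
rgb(79, 179, 74) = #4fb34a.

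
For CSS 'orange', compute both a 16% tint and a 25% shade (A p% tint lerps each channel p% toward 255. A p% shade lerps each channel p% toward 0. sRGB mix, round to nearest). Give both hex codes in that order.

CSS orange is rgb(255, 165, 0).
16% tint:
  R: 255 + 0.16×(255−255) = 255 + 0 = 255 → 255
  G: 165 + 0.16×(255−165) = 165 + 14.4 = 179.4 → 179
  B: 0 + 0.16×(255−0) = 0 + 40.8 = 40.8 → 41
  → #FFB329
25% shade:
  R: 255 + 0.25×(0−255) = 255 − 63.75 = 191.25 → 191
  G: 165 + 0.25×(0−165) = 165 − 41.25 = 123.75 → 124
  B: 0 + 0 = 0 → 0
  → #BF7C00

#FFB329, #BF7C00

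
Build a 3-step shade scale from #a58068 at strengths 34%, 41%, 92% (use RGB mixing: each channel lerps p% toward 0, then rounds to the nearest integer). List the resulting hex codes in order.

#a58068 is rgb(165, 128, 104).
34%: (165 − 56.1 = 108.9→109, 128 − 43.52 = 84.48→84, 104 − 35.36 = 68.64→69) → #6d5445
41%: (165 − 67.65 = 97.35→97, 128 − 52.48 = 75.52→76, 104 − 42.64 = 61.36→61) → #614c3d
92%: (165 − 151.8 = 13.2→13, 128 − 117.76 = 10.24→10, 104 − 95.68 = 8.32→8) → #0d0a08

#6d5445, #614c3d, #0d0a08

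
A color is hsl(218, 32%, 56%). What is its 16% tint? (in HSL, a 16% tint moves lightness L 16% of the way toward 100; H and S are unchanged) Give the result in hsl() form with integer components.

L moves 16% from 56 toward 100: 56 + 7.04 = 63.04 → 63.
H and S are unchanged.

hsl(218, 32%, 63%)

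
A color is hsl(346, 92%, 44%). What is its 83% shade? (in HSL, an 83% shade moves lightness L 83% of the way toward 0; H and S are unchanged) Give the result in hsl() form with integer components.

hsl(346, 92%, 7%)

L moves 83% from 44 toward 0: 44 − 36.52 = 7.48 → 7.
H and S are unchanged.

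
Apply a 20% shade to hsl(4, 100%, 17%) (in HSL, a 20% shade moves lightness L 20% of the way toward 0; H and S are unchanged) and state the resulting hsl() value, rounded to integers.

L moves 20% from 17 toward 0: 17 − 3.4 = 13.6 → 14.
H and S are unchanged.

hsl(4, 100%, 14%)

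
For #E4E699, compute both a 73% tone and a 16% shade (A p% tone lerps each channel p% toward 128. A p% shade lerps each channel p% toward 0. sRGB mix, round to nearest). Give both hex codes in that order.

#E4E699 is rgb(228, 230, 153).
73% tone:
  R: 228 + 0.73×(128−228) = 228 − 73 = 155 → 155
  G: 230 + 0.73×(128−230) = 230 − 74.46 = 155.54 → 156
  B: 153 − 18.25 = 134.75 → 135
  → #9B9C87
16% shade:
  R: 228 − 36.48 = 191.52 → 192
  G: 230 + 0.16×(0−230) = 230 − 36.8 = 193.2 → 193
  B: 153 + 0.16×(0−153) = 153 − 24.48 = 128.52 → 129
  → #C0C181

#9B9C87, #C0C181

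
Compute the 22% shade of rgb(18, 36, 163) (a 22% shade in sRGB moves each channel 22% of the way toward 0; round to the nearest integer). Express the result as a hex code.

Lerp each channel 22% toward 0:
  R: 18 − 3.96 = 14.04 → 14
  G: 36 − 7.92 = 28.08 → 28
  B: 163 + 0.22×(0−163) = 163 − 35.86 = 127.14 → 127
rgb(14, 28, 127) = #0E1C7F.

#0E1C7F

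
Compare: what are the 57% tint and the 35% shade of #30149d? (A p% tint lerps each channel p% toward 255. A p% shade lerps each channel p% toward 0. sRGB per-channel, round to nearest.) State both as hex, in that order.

#a69ad5, #1f0d66

#30149d is rgb(48, 20, 157).
57% tint:
  R: 48 + 0.57×(255−48) = 48 + 117.99 = 165.99 → 166
  G: 20 + 0.57×(255−20) = 20 + 133.95 = 153.95 → 154
  B: 157 + 55.86 = 212.86 → 213
  → #a69ad5
35% shade:
  R: 48 − 16.8 = 31.2 → 31
  G: 20 + 0.35×(0−20) = 20 − 7 = 13 → 13
  B: 157 + 0.35×(0−157) = 157 − 54.95 = 102.05 → 102
  → #1f0d66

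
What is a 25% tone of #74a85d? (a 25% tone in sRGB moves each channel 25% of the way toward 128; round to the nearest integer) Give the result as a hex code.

#779e66

#74a85d is rgb(116, 168, 93).
Lerp each channel 25% toward 128:
  R: 116 + 0.25×(128−116) = 116 + 3 = 119 → 119
  G: 168 − 10 = 158 → 158
  B: 93 + 0.25×(128−93) = 93 + 8.75 = 101.75 → 102
rgb(119, 158, 102) = #779e66.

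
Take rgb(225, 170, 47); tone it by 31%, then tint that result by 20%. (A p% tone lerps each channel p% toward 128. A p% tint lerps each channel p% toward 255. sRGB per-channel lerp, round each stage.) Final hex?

#CFB16D

A 31% tone moves each channel 31% toward 128:
  R: 225 + 0.31×(128−225) = 225 − 30.07 = 194.93 → 195
  G: 170 − 13.02 = 156.98 → 157
  B: 47 + 0.31×(128−47) = 47 + 25.11 = 72.11 → 72
After the tone: rgb(195, 157, 72) = #C39D48.
Per channel, c → c + 0.2(255 − c):
  R: 195 + 0.2×(255−195) = 195 + 12 = 207 → 207
  G: 157 + 0.2×(255−157) = 157 + 19.6 = 176.6 → 177
  B: 72 + 36.6 = 108.6 → 109
rgb(207, 177, 109) = #CFB16D.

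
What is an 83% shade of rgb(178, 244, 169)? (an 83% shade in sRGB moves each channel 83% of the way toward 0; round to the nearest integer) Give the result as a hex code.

Lerp each channel 83% toward 0:
  R: 178 − 147.74 = 30.26 → 30
  G: 244 + 0.83×(0−244) = 244 − 202.52 = 41.48 → 41
  B: 169 + 0.83×(0−169) = 169 − 140.27 = 28.73 → 29
rgb(30, 41, 29) = #1e291d.

#1e291d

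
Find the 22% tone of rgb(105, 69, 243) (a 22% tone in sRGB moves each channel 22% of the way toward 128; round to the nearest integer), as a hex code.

#6e52da

Lerp each channel 22% toward 128:
  R: 105 + 0.22×(128−105) = 105 + 5.06 = 110.06 → 110
  G: 69 + 0.22×(128−69) = 69 + 12.98 = 81.98 → 82
  B: 243 + 0.22×(128−243) = 243 − 25.3 = 217.7 → 218
rgb(110, 82, 218) = #6e52da.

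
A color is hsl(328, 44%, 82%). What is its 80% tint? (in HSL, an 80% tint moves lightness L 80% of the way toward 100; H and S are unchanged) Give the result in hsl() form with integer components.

L moves 80% from 82 toward 100: 82 + 14.4 = 96.4 → 96.
H and S are unchanged.

hsl(328, 44%, 96%)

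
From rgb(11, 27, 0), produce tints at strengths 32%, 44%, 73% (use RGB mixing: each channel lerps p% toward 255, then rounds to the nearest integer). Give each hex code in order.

32%: (11 + 78.08 = 89.08→89, 27 + 72.96 = 99.96→100, 0 + 81.6 = 81.6→82) → #596452
44%: (11 + 107.36 = 118.36→118, 27 + 100.32 = 127.32→127, 0 + 112.2 = 112.2→112) → #767F70
73%: (11 + 178.12 = 189.12→189, 27 + 166.44 = 193.44→193, 0 + 186.15 = 186.15→186) → #BDC1BA

#596452, #767F70, #BDC1BA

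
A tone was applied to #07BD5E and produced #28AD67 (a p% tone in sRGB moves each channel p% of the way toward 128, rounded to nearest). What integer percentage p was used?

#07BD5E is rgb(7, 189, 94); #28AD67 is rgb(40, 173, 103).
On the R channel (widest range): 40 ≈ 7 + (p/100)(128 − 7), so p ≈ 100×(40 − 7)/(128 − 7) = 3300/121 = 27.27.
p = 27 reproduces all three channels after rounding.

27%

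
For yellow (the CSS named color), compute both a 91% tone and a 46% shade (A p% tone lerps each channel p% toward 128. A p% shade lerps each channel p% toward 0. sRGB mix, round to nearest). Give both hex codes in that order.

CSS yellow is rgb(255, 255, 0).
91% tone:
  R: 255 + 0.91×(128−255) = 255 − 115.57 = 139.43 → 139
  G: 255 − 115.57 = 139.43 → 139
  B: 0 + 0.91×(128−0) = 0 + 116.48 = 116.48 → 116
  → #8b8b74
46% shade:
  R: 255 − 117.3 = 137.7 → 138
  G: 255 − 117.3 = 137.7 → 138
  B: 0 + 0 = 0 → 0
  → #8a8a00

#8b8b74, #8a8a00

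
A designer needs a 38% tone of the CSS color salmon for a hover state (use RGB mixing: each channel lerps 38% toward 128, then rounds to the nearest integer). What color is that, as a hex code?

#cc8077

CSS salmon is rgb(250, 128, 114).
Per channel, c → c + 0.38(128 − c):
  R: 250 + 0.38×(128−250) = 250 − 46.36 = 203.64 → 204
  G: 128 + 0.38×(128−128) = 128 + 0 = 128 → 128
  B: 114 + 0.38×(128−114) = 114 + 5.32 = 119.32 → 119
rgb(204, 128, 119) = #cc8077.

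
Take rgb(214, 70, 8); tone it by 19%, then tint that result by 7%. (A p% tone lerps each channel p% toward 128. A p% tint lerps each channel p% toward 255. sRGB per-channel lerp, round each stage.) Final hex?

#CA5D2F

Lerp each channel 19% toward 128:
  R: 214 + 0.19×(128−214) = 214 − 16.34 = 197.66 → 198
  G: 70 + 0.19×(128−70) = 70 + 11.02 = 81.02 → 81
  B: 8 + 22.8 = 30.8 → 31
After the tone: rgb(198, 81, 31) = #C6511F.
Lerp each channel 7% toward 255:
  R: 198 + 0.07×(255−198) = 198 + 3.99 = 201.99 → 202
  G: 81 + 0.07×(255−81) = 81 + 12.18 = 93.18 → 93
  B: 31 + 0.07×(255−31) = 31 + 15.68 = 46.68 → 47
rgb(202, 93, 47) = #CA5D2F.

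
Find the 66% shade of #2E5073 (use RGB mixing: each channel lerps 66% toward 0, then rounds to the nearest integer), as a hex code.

#2E5073 is rgb(46, 80, 115).
A 66% shade moves each channel 66% toward 0:
  R: 46 + 0.66×(0−46) = 46 − 30.36 = 15.64 → 16
  G: 80 + 0.66×(0−80) = 80 − 52.8 = 27.2 → 27
  B: 115 − 75.9 = 39.1 → 39
rgb(16, 27, 39) = #101B27.

#101B27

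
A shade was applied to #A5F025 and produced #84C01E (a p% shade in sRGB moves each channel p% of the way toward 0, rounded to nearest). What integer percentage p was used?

20%

#A5F025 is rgb(165, 240, 37); #84C01E is rgb(132, 192, 30).
On the G channel (widest range): 192 ≈ 240 + (p/100)(0 − 240), so p ≈ 100×(192 − 240)/(0 − 240) = -4800/-240 = 20.00.
p = 20 reproduces all three channels after rounding.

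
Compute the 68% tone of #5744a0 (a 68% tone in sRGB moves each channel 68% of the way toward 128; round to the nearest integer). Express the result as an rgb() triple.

#5744a0 is rgb(87, 68, 160).
Per channel, c → c + 0.68(128 − c):
  R: 87 + 0.68×(128−87) = 87 + 27.88 = 114.88 → 115
  G: 68 + 40.8 = 108.8 → 109
  B: 160 − 21.76 = 138.24 → 138

rgb(115, 109, 138)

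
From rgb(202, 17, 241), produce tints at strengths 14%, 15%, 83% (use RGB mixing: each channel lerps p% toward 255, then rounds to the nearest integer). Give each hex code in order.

#D132F3, #D235F3, #F6D7FD

14%: (202 + 7.42 = 209.42→209, 17 + 33.32 = 50.32→50, 241 + 1.96 = 242.96→243) → #D132F3
15%: (202 + 7.95 = 209.95→210, 17 + 35.7 = 52.7→53, 241 + 2.1 = 243.1→243) → #D235F3
83%: (202 + 43.99 = 245.99→246, 17 + 197.54 = 214.54→215, 241 + 11.62 = 252.62→253) → #F6D7FD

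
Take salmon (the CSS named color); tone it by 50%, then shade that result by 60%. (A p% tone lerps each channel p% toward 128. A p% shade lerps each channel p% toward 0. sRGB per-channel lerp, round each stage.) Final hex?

CSS salmon is rgb(250, 128, 114).
Per channel, c → c + 0.5(128 − c):
  R: 250 − 61 = 189 → 189
  G: 128 + 0 = 128 → 128
  B: 114 + 0.5×(128−114) = 114 + 7 = 121 → 121
After the tone: rgb(189, 128, 121) = #bd8079.
Per channel, c → c + 0.6(0 − c):
  R: 189 − 113.4 = 75.6 → 76
  G: 128 + 0.6×(0−128) = 128 − 76.8 = 51.2 → 51
  B: 121 − 72.6 = 48.4 → 48
rgb(76, 51, 48) = #4c3330.

#4c3330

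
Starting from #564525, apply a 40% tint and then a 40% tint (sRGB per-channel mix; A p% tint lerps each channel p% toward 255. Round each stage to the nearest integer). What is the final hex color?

#c2bcb0

#564525 is rgb(86, 69, 37).
Per channel, c → c + 0.4(255 − c):
  R: 86 + 0.4×(255−86) = 86 + 67.6 = 153.6 → 154
  G: 69 + 0.4×(255−69) = 69 + 74.4 = 143.4 → 143
  B: 37 + 87.2 = 124.2 → 124
After the tint: rgb(154, 143, 124) = #9a8f7c.
A 40% tint moves each channel 40% toward 255:
  R: 154 + 0.4×(255−154) = 154 + 40.4 = 194.4 → 194
  G: 143 + 0.4×(255−143) = 143 + 44.8 = 187.8 → 188
  B: 124 + 52.4 = 176.4 → 176
rgb(194, 188, 176) = #c2bcb0.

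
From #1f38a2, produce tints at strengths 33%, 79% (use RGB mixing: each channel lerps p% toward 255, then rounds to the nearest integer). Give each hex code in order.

#697ac1, #d0d5eb

#1f38a2 is rgb(31, 56, 162).
33%: (31 + 73.92 = 104.92→105, 56 + 65.67 = 121.67→122, 162 + 30.69 = 192.69→193) → #697ac1
79%: (31 + 176.96 = 207.96→208, 56 + 157.21 = 213.21→213, 162 + 73.47 = 235.47→235) → #d0d5eb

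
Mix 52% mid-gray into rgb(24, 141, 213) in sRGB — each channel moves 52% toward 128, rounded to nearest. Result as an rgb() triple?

rgb(78, 134, 169)

Per channel, c → c + 0.52(128 − c):
  R: 24 + 54.08 = 78.08 → 78
  G: 141 + 0.52×(128−141) = 141 − 6.76 = 134.24 → 134
  B: 213 − 44.2 = 168.8 → 169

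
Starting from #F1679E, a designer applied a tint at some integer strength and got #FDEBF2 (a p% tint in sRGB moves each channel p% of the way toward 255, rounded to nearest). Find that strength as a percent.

87%

#F1679E is rgb(241, 103, 158); #FDEBF2 is rgb(253, 235, 242).
On the G channel (widest range): 235 ≈ 103 + (p/100)(255 − 103), so p ≈ 100×(235 − 103)/(255 − 103) = 13200/152 = 86.84.
p = 87 reproduces all three channels after rounding.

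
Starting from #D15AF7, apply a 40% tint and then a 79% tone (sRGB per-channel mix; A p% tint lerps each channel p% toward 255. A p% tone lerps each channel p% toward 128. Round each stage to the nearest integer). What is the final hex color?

#95869A

#D15AF7 is rgb(209, 90, 247).
Lerp each channel 40% toward 255:
  R: 209 + 18.4 = 227.4 → 227
  G: 90 + 66 = 156 → 156
  B: 247 + 0.4×(255−247) = 247 + 3.2 = 250.2 → 250
After the tint: rgb(227, 156, 250) = #E39CFA.
A 79% tone moves each channel 79% toward 128:
  R: 227 + 0.79×(128−227) = 227 − 78.21 = 148.79 → 149
  G: 156 − 22.12 = 133.88 → 134
  B: 250 − 96.38 = 153.62 → 154
rgb(149, 134, 154) = #95869A.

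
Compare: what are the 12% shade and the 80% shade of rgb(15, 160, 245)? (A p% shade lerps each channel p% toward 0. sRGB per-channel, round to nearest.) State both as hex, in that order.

#0D8DD8, #032031

12% shade:
  R: 15 + 0.12×(0−15) = 15 − 1.8 = 13.2 → 13
  G: 160 + 0.12×(0−160) = 160 − 19.2 = 140.8 → 141
  B: 245 + 0.12×(0−245) = 245 − 29.4 = 215.6 → 216
  → #0D8DD8
80% shade:
  R: 15 + 0.8×(0−15) = 15 − 12 = 3 → 3
  G: 160 − 128 = 32 → 32
  B: 245 + 0.8×(0−245) = 245 − 196 = 49 → 49
  → #032031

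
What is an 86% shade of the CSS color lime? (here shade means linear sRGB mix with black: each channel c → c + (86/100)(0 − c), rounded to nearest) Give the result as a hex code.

CSS lime is rgb(0, 255, 0).
An 86% shade moves each channel 86% toward 0:
  R: 0 + 0.86×(0−0) = 0 + 0 = 0 → 0
  G: 255 + 0.86×(0−255) = 255 − 219.3 = 35.7 → 36
  B: 0 + 0 = 0 → 0
rgb(0, 36, 0) = #002400.

#002400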